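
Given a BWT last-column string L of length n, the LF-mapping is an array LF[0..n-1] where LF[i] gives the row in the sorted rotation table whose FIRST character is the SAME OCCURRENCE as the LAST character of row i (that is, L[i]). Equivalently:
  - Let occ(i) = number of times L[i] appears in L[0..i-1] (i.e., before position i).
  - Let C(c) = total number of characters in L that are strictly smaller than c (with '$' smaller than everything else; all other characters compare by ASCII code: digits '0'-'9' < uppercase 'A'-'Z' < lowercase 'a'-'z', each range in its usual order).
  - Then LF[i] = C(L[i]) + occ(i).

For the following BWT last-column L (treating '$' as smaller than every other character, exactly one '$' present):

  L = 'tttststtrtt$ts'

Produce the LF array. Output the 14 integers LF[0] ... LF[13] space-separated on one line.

Answer: 5 6 7 2 8 3 9 10 1 11 12 0 13 4

Derivation:
Char counts: '$':1, 'r':1, 's':3, 't':9
C (first-col start): C('$')=0, C('r')=1, C('s')=2, C('t')=5
L[0]='t': occ=0, LF[0]=C('t')+0=5+0=5
L[1]='t': occ=1, LF[1]=C('t')+1=5+1=6
L[2]='t': occ=2, LF[2]=C('t')+2=5+2=7
L[3]='s': occ=0, LF[3]=C('s')+0=2+0=2
L[4]='t': occ=3, LF[4]=C('t')+3=5+3=8
L[5]='s': occ=1, LF[5]=C('s')+1=2+1=3
L[6]='t': occ=4, LF[6]=C('t')+4=5+4=9
L[7]='t': occ=5, LF[7]=C('t')+5=5+5=10
L[8]='r': occ=0, LF[8]=C('r')+0=1+0=1
L[9]='t': occ=6, LF[9]=C('t')+6=5+6=11
L[10]='t': occ=7, LF[10]=C('t')+7=5+7=12
L[11]='$': occ=0, LF[11]=C('$')+0=0+0=0
L[12]='t': occ=8, LF[12]=C('t')+8=5+8=13
L[13]='s': occ=2, LF[13]=C('s')+2=2+2=4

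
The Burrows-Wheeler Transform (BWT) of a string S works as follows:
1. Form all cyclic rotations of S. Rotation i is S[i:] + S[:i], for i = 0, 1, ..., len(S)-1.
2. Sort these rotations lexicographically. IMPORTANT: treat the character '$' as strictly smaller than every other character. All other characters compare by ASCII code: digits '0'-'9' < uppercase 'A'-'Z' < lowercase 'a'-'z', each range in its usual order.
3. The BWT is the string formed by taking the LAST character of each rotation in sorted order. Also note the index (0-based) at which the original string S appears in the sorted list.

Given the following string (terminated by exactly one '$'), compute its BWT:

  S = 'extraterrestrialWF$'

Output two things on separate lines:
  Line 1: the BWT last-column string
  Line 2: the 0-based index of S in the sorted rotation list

All 19 rotations (rotation i = S[i:]+S[:i]):
  rot[0] = extraterrestrialWF$
  rot[1] = xtraterrestrialWF$e
  rot[2] = traterrestrialWF$ex
  rot[3] = raterrestrialWF$ext
  rot[4] = aterrestrialWF$extr
  rot[5] = terrestrialWF$extra
  rot[6] = errestrialWF$extrat
  rot[7] = rrestrialWF$extrate
  rot[8] = restrialWF$extrater
  rot[9] = estrialWF$extraterr
  rot[10] = strialWF$extraterre
  rot[11] = trialWF$extraterres
  rot[12] = rialWF$extraterrest
  rot[13] = ialWF$extraterrestr
  rot[14] = alWF$extraterrestri
  rot[15] = lWF$extraterrestria
  rot[16] = WF$extraterrestrial
  rot[17] = F$extraterrestrialW
  rot[18] = $extraterrestrialWF
Sorted (with $ < everything):
  sorted[0] = $extraterrestrialWF  (last char: 'F')
  sorted[1] = F$extraterrestrialW  (last char: 'W')
  sorted[2] = WF$extraterrestrial  (last char: 'l')
  sorted[3] = alWF$extraterrestri  (last char: 'i')
  sorted[4] = aterrestrialWF$extr  (last char: 'r')
  sorted[5] = errestrialWF$extrat  (last char: 't')
  sorted[6] = estrialWF$extraterr  (last char: 'r')
  sorted[7] = extraterrestrialWF$  (last char: '$')
  sorted[8] = ialWF$extraterrestr  (last char: 'r')
  sorted[9] = lWF$extraterrestria  (last char: 'a')
  sorted[10] = raterrestrialWF$ext  (last char: 't')
  sorted[11] = restrialWF$extrater  (last char: 'r')
  sorted[12] = rialWF$extraterrest  (last char: 't')
  sorted[13] = rrestrialWF$extrate  (last char: 'e')
  sorted[14] = strialWF$extraterre  (last char: 'e')
  sorted[15] = terrestrialWF$extra  (last char: 'a')
  sorted[16] = traterrestrialWF$ex  (last char: 'x')
  sorted[17] = trialWF$extraterres  (last char: 's')
  sorted[18] = xtraterrestrialWF$e  (last char: 'e')
Last column: FWlirtr$ratrteeaxse
Original string S is at sorted index 7

Answer: FWlirtr$ratrteeaxse
7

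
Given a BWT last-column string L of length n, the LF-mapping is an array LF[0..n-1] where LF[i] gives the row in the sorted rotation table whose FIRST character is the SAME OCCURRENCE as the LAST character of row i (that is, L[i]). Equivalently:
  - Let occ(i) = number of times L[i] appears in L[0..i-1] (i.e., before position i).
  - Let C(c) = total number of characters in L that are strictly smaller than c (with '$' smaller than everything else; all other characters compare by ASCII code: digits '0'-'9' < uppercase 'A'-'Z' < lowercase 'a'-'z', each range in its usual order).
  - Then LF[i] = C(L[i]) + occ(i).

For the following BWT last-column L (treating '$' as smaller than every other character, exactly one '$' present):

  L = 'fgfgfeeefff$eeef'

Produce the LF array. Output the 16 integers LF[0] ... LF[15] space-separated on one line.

Answer: 7 14 8 15 9 1 2 3 10 11 12 0 4 5 6 13

Derivation:
Char counts: '$':1, 'e':6, 'f':7, 'g':2
C (first-col start): C('$')=0, C('e')=1, C('f')=7, C('g')=14
L[0]='f': occ=0, LF[0]=C('f')+0=7+0=7
L[1]='g': occ=0, LF[1]=C('g')+0=14+0=14
L[2]='f': occ=1, LF[2]=C('f')+1=7+1=8
L[3]='g': occ=1, LF[3]=C('g')+1=14+1=15
L[4]='f': occ=2, LF[4]=C('f')+2=7+2=9
L[5]='e': occ=0, LF[5]=C('e')+0=1+0=1
L[6]='e': occ=1, LF[6]=C('e')+1=1+1=2
L[7]='e': occ=2, LF[7]=C('e')+2=1+2=3
L[8]='f': occ=3, LF[8]=C('f')+3=7+3=10
L[9]='f': occ=4, LF[9]=C('f')+4=7+4=11
L[10]='f': occ=5, LF[10]=C('f')+5=7+5=12
L[11]='$': occ=0, LF[11]=C('$')+0=0+0=0
L[12]='e': occ=3, LF[12]=C('e')+3=1+3=4
L[13]='e': occ=4, LF[13]=C('e')+4=1+4=5
L[14]='e': occ=5, LF[14]=C('e')+5=1+5=6
L[15]='f': occ=6, LF[15]=C('f')+6=7+6=13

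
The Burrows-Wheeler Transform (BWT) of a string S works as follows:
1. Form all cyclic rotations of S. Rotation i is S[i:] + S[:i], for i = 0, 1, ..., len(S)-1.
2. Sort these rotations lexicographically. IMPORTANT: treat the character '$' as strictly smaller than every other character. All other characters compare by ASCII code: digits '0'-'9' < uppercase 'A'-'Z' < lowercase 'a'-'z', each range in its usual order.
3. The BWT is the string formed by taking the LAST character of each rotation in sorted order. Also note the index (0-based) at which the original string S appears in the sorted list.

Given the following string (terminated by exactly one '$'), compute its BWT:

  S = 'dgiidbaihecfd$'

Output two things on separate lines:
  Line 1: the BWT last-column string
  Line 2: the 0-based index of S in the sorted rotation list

Answer: dbdefi$hcdiiag
6

Derivation:
All 14 rotations (rotation i = S[i:]+S[:i]):
  rot[0] = dgiidbaihecfd$
  rot[1] = giidbaihecfd$d
  rot[2] = iidbaihecfd$dg
  rot[3] = idbaihecfd$dgi
  rot[4] = dbaihecfd$dgii
  rot[5] = baihecfd$dgiid
  rot[6] = aihecfd$dgiidb
  rot[7] = ihecfd$dgiidba
  rot[8] = hecfd$dgiidbai
  rot[9] = ecfd$dgiidbaih
  rot[10] = cfd$dgiidbaihe
  rot[11] = fd$dgiidbaihec
  rot[12] = d$dgiidbaihecf
  rot[13] = $dgiidbaihecfd
Sorted (with $ < everything):
  sorted[0] = $dgiidbaihecfd  (last char: 'd')
  sorted[1] = aihecfd$dgiidb  (last char: 'b')
  sorted[2] = baihecfd$dgiid  (last char: 'd')
  sorted[3] = cfd$dgiidbaihe  (last char: 'e')
  sorted[4] = d$dgiidbaihecf  (last char: 'f')
  sorted[5] = dbaihecfd$dgii  (last char: 'i')
  sorted[6] = dgiidbaihecfd$  (last char: '$')
  sorted[7] = ecfd$dgiidbaih  (last char: 'h')
  sorted[8] = fd$dgiidbaihec  (last char: 'c')
  sorted[9] = giidbaihecfd$d  (last char: 'd')
  sorted[10] = hecfd$dgiidbai  (last char: 'i')
  sorted[11] = idbaihecfd$dgi  (last char: 'i')
  sorted[12] = ihecfd$dgiidba  (last char: 'a')
  sorted[13] = iidbaihecfd$dg  (last char: 'g')
Last column: dbdefi$hcdiiag
Original string S is at sorted index 6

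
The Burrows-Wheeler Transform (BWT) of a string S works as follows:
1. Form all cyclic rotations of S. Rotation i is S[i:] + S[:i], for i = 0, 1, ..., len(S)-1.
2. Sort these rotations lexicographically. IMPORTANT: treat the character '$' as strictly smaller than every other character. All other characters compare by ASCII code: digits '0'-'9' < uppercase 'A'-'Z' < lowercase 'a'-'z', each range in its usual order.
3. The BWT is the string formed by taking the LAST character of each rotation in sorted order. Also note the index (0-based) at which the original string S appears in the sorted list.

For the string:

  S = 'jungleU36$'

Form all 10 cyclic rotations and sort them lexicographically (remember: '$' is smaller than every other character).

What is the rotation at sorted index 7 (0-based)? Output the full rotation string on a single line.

Answer: leU36$jung

Derivation:
All 10 rotations (rotation i = S[i:]+S[:i]):
  rot[0] = jungleU36$
  rot[1] = ungleU36$j
  rot[2] = ngleU36$ju
  rot[3] = gleU36$jun
  rot[4] = leU36$jung
  rot[5] = eU36$jungl
  rot[6] = U36$jungle
  rot[7] = 36$jungleU
  rot[8] = 6$jungleU3
  rot[9] = $jungleU36
Sorted (with $ < everything):
  sorted[0] = $jungleU36
  sorted[1] = 36$jungleU
  sorted[2] = 6$jungleU3
  sorted[3] = U36$jungle
  sorted[4] = eU36$jungl
  sorted[5] = gleU36$jun
  sorted[6] = jungleU36$
  sorted[7] = leU36$jung
  sorted[8] = ngleU36$ju
  sorted[9] = ungleU36$j
sorted[7] = leU36$jung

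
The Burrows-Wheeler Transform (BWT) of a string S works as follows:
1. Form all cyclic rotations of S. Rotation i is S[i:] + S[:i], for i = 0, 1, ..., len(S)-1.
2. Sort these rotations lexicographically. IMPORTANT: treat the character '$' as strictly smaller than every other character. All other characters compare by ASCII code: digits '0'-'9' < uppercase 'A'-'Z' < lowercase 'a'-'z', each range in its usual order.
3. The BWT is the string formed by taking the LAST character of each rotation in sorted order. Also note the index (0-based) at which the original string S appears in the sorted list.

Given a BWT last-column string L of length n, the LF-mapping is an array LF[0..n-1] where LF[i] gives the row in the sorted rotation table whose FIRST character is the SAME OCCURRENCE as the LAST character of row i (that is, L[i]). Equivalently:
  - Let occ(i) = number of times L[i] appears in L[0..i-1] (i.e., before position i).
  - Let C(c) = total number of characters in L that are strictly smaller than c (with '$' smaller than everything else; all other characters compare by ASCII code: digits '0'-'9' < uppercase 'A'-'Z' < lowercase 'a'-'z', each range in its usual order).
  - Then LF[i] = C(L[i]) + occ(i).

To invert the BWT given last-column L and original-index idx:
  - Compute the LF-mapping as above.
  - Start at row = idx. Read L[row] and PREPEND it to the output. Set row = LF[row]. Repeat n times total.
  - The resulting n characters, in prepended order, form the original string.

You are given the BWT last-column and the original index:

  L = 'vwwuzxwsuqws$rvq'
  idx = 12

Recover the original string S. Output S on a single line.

LF mapping: 8 10 11 6 15 14 12 4 7 1 13 5 0 3 9 2
Walk LF starting at row 12, prepending L[row]:
  step 1: row=12, L[12]='$', prepend. Next row=LF[12]=0
  step 2: row=0, L[0]='v', prepend. Next row=LF[0]=8
  step 3: row=8, L[8]='u', prepend. Next row=LF[8]=7
  step 4: row=7, L[7]='s', prepend. Next row=LF[7]=4
  step 5: row=4, L[4]='z', prepend. Next row=LF[4]=15
  step 6: row=15, L[15]='q', prepend. Next row=LF[15]=2
  step 7: row=2, L[2]='w', prepend. Next row=LF[2]=11
  step 8: row=11, L[11]='s', prepend. Next row=LF[11]=5
  step 9: row=5, L[5]='x', prepend. Next row=LF[5]=14
  step 10: row=14, L[14]='v', prepend. Next row=LF[14]=9
  step 11: row=9, L[9]='q', prepend. Next row=LF[9]=1
  step 12: row=1, L[1]='w', prepend. Next row=LF[1]=10
  step 13: row=10, L[10]='w', prepend. Next row=LF[10]=13
  step 14: row=13, L[13]='r', prepend. Next row=LF[13]=3
  step 15: row=3, L[3]='u', prepend. Next row=LF[3]=6
  step 16: row=6, L[6]='w', prepend. Next row=LF[6]=12
Reversed output: wurwwqvxswqzsuv$

Answer: wurwwqvxswqzsuv$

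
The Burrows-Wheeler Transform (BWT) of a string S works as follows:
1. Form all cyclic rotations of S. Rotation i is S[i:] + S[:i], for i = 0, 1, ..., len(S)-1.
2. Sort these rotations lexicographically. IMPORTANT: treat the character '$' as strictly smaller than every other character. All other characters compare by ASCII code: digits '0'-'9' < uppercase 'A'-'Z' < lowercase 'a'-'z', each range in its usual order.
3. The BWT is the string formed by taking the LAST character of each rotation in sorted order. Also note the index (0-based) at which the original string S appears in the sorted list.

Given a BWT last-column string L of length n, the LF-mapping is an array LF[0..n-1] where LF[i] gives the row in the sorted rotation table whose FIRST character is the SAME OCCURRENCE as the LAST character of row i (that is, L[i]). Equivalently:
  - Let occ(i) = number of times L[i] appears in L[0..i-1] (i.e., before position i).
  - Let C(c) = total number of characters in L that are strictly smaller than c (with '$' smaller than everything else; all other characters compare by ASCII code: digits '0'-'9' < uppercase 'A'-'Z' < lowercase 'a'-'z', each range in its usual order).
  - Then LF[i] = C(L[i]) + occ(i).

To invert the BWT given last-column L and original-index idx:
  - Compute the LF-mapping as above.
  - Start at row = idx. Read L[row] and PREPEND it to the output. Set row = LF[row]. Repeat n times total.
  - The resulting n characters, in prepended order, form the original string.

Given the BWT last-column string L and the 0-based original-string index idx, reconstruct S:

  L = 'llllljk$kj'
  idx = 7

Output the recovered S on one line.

Answer: ljlklkljl$

Derivation:
LF mapping: 5 6 7 8 9 1 3 0 4 2
Walk LF starting at row 7, prepending L[row]:
  step 1: row=7, L[7]='$', prepend. Next row=LF[7]=0
  step 2: row=0, L[0]='l', prepend. Next row=LF[0]=5
  step 3: row=5, L[5]='j', prepend. Next row=LF[5]=1
  step 4: row=1, L[1]='l', prepend. Next row=LF[1]=6
  step 5: row=6, L[6]='k', prepend. Next row=LF[6]=3
  step 6: row=3, L[3]='l', prepend. Next row=LF[3]=8
  step 7: row=8, L[8]='k', prepend. Next row=LF[8]=4
  step 8: row=4, L[4]='l', prepend. Next row=LF[4]=9
  step 9: row=9, L[9]='j', prepend. Next row=LF[9]=2
  step 10: row=2, L[2]='l', prepend. Next row=LF[2]=7
Reversed output: ljlklkljl$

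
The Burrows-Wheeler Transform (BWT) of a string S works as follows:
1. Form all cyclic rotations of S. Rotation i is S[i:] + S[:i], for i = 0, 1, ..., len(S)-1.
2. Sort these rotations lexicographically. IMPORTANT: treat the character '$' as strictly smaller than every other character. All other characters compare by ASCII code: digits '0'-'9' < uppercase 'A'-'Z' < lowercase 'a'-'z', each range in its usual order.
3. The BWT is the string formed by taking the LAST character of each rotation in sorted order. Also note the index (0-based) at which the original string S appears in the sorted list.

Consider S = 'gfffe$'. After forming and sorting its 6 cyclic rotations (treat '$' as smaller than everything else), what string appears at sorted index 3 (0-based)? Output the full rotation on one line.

All 6 rotations (rotation i = S[i:]+S[:i]):
  rot[0] = gfffe$
  rot[1] = fffe$g
  rot[2] = ffe$gf
  rot[3] = fe$gff
  rot[4] = e$gfff
  rot[5] = $gfffe
Sorted (with $ < everything):
  sorted[0] = $gfffe
  sorted[1] = e$gfff
  sorted[2] = fe$gff
  sorted[3] = ffe$gf
  sorted[4] = fffe$g
  sorted[5] = gfffe$
sorted[3] = ffe$gf

Answer: ffe$gf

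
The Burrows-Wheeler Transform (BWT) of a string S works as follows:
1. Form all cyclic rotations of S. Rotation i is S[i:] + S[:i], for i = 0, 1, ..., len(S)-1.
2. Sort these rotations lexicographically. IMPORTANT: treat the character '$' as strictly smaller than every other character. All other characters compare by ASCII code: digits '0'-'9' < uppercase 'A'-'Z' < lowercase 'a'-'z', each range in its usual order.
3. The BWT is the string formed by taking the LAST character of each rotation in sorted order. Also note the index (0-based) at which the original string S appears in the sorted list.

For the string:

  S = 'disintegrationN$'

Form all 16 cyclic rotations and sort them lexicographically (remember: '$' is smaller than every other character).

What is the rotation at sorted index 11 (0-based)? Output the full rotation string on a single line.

All 16 rotations (rotation i = S[i:]+S[:i]):
  rot[0] = disintegrationN$
  rot[1] = isintegrationN$d
  rot[2] = sintegrationN$di
  rot[3] = integrationN$dis
  rot[4] = ntegrationN$disi
  rot[5] = tegrationN$disin
  rot[6] = egrationN$disint
  rot[7] = grationN$disinte
  rot[8] = rationN$disinteg
  rot[9] = ationN$disintegr
  rot[10] = tionN$disintegra
  rot[11] = ionN$disintegrat
  rot[12] = onN$disintegrati
  rot[13] = nN$disintegratio
  rot[14] = N$disintegration
  rot[15] = $disintegrationN
Sorted (with $ < everything):
  sorted[0] = $disintegrationN
  sorted[1] = N$disintegration
  sorted[2] = ationN$disintegr
  sorted[3] = disintegrationN$
  sorted[4] = egrationN$disint
  sorted[5] = grationN$disinte
  sorted[6] = integrationN$dis
  sorted[7] = ionN$disintegrat
  sorted[8] = isintegrationN$d
  sorted[9] = nN$disintegratio
  sorted[10] = ntegrationN$disi
  sorted[11] = onN$disintegrati
  sorted[12] = rationN$disinteg
  sorted[13] = sintegrationN$di
  sorted[14] = tegrationN$disin
  sorted[15] = tionN$disintegra
sorted[11] = onN$disintegrati

Answer: onN$disintegrati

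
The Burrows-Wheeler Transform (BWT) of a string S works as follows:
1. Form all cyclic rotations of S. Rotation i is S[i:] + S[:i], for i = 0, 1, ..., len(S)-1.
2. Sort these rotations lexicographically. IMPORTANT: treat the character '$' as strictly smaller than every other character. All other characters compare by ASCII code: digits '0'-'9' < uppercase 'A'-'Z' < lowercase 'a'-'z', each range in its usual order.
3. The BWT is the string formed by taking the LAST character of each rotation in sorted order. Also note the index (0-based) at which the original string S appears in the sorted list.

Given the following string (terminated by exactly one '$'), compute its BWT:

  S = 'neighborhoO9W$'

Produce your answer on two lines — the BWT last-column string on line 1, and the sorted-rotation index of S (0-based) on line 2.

Answer: WOo9hnigre$hbo
10

Derivation:
All 14 rotations (rotation i = S[i:]+S[:i]):
  rot[0] = neighborhoO9W$
  rot[1] = eighborhoO9W$n
  rot[2] = ighborhoO9W$ne
  rot[3] = ghborhoO9W$nei
  rot[4] = hborhoO9W$neig
  rot[5] = borhoO9W$neigh
  rot[6] = orhoO9W$neighb
  rot[7] = rhoO9W$neighbo
  rot[8] = hoO9W$neighbor
  rot[9] = oO9W$neighborh
  rot[10] = O9W$neighborho
  rot[11] = 9W$neighborhoO
  rot[12] = W$neighborhoO9
  rot[13] = $neighborhoO9W
Sorted (with $ < everything):
  sorted[0] = $neighborhoO9W  (last char: 'W')
  sorted[1] = 9W$neighborhoO  (last char: 'O')
  sorted[2] = O9W$neighborho  (last char: 'o')
  sorted[3] = W$neighborhoO9  (last char: '9')
  sorted[4] = borhoO9W$neigh  (last char: 'h')
  sorted[5] = eighborhoO9W$n  (last char: 'n')
  sorted[6] = ghborhoO9W$nei  (last char: 'i')
  sorted[7] = hborhoO9W$neig  (last char: 'g')
  sorted[8] = hoO9W$neighbor  (last char: 'r')
  sorted[9] = ighborhoO9W$ne  (last char: 'e')
  sorted[10] = neighborhoO9W$  (last char: '$')
  sorted[11] = oO9W$neighborh  (last char: 'h')
  sorted[12] = orhoO9W$neighb  (last char: 'b')
  sorted[13] = rhoO9W$neighbo  (last char: 'o')
Last column: WOo9hnigre$hbo
Original string S is at sorted index 10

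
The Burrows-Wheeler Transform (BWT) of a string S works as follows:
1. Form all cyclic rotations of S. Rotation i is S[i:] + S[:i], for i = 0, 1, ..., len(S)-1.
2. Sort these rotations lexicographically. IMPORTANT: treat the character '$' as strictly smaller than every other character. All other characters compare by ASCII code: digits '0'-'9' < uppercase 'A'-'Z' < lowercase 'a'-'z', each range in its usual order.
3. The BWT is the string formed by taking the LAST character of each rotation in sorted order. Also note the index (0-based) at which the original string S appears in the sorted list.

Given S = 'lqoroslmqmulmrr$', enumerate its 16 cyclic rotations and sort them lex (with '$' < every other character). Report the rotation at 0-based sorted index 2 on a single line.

All 16 rotations (rotation i = S[i:]+S[:i]):
  rot[0] = lqoroslmqmulmrr$
  rot[1] = qoroslmqmulmrr$l
  rot[2] = oroslmqmulmrr$lq
  rot[3] = roslmqmulmrr$lqo
  rot[4] = oslmqmulmrr$lqor
  rot[5] = slmqmulmrr$lqoro
  rot[6] = lmqmulmrr$lqoros
  rot[7] = mqmulmrr$lqorosl
  rot[8] = qmulmrr$lqoroslm
  rot[9] = mulmrr$lqoroslmq
  rot[10] = ulmrr$lqoroslmqm
  rot[11] = lmrr$lqoroslmqmu
  rot[12] = mrr$lqoroslmqmul
  rot[13] = rr$lqoroslmqmulm
  rot[14] = r$lqoroslmqmulmr
  rot[15] = $lqoroslmqmulmrr
Sorted (with $ < everything):
  sorted[0] = $lqoroslmqmulmrr
  sorted[1] = lmqmulmrr$lqoros
  sorted[2] = lmrr$lqoroslmqmu
  sorted[3] = lqoroslmqmulmrr$
  sorted[4] = mqmulmrr$lqorosl
  sorted[5] = mrr$lqoroslmqmul
  sorted[6] = mulmrr$lqoroslmq
  sorted[7] = oroslmqmulmrr$lq
  sorted[8] = oslmqmulmrr$lqor
  sorted[9] = qmulmrr$lqoroslm
  sorted[10] = qoroslmqmulmrr$l
  sorted[11] = r$lqoroslmqmulmr
  sorted[12] = roslmqmulmrr$lqo
  sorted[13] = rr$lqoroslmqmulm
  sorted[14] = slmqmulmrr$lqoro
  sorted[15] = ulmrr$lqoroslmqm
sorted[2] = lmrr$lqoroslmqmu

Answer: lmrr$lqoroslmqmu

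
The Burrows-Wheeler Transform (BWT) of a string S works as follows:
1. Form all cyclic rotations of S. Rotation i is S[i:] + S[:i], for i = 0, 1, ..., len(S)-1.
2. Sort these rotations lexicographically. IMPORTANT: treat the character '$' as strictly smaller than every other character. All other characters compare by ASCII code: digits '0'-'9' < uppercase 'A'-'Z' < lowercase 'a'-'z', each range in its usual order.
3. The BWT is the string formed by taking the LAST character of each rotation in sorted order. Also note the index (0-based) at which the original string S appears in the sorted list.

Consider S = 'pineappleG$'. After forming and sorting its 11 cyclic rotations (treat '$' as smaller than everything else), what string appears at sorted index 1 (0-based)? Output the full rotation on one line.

All 11 rotations (rotation i = S[i:]+S[:i]):
  rot[0] = pineappleG$
  rot[1] = ineappleG$p
  rot[2] = neappleG$pi
  rot[3] = eappleG$pin
  rot[4] = appleG$pine
  rot[5] = ppleG$pinea
  rot[6] = pleG$pineap
  rot[7] = leG$pineapp
  rot[8] = eG$pineappl
  rot[9] = G$pineapple
  rot[10] = $pineappleG
Sorted (with $ < everything):
  sorted[0] = $pineappleG
  sorted[1] = G$pineapple
  sorted[2] = appleG$pine
  sorted[3] = eG$pineappl
  sorted[4] = eappleG$pin
  sorted[5] = ineappleG$p
  sorted[6] = leG$pineapp
  sorted[7] = neappleG$pi
  sorted[8] = pineappleG$
  sorted[9] = pleG$pineap
  sorted[10] = ppleG$pinea
sorted[1] = G$pineapple

Answer: G$pineapple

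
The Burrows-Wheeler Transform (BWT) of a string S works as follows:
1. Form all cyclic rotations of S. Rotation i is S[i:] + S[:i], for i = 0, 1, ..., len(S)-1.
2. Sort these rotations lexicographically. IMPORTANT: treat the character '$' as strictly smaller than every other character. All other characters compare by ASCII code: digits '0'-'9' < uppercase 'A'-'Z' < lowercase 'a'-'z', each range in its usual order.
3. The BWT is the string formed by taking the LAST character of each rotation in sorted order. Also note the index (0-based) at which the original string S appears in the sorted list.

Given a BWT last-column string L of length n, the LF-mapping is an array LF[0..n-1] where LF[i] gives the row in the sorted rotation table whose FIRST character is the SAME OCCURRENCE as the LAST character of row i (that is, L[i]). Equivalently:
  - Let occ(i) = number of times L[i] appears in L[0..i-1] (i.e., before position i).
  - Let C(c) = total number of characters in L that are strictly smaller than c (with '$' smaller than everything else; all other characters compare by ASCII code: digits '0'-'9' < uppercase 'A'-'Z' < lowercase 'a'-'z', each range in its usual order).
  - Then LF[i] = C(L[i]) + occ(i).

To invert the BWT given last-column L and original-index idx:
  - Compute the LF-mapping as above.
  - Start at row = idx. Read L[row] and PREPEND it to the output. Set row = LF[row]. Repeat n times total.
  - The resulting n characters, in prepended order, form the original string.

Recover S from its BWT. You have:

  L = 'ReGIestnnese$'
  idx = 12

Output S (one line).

LF mapping: 3 4 1 2 5 10 12 8 9 6 11 7 0
Walk LF starting at row 12, prepending L[row]:
  step 1: row=12, L[12]='$', prepend. Next row=LF[12]=0
  step 2: row=0, L[0]='R', prepend. Next row=LF[0]=3
  step 3: row=3, L[3]='I', prepend. Next row=LF[3]=2
  step 4: row=2, L[2]='G', prepend. Next row=LF[2]=1
  step 5: row=1, L[1]='e', prepend. Next row=LF[1]=4
  step 6: row=4, L[4]='e', prepend. Next row=LF[4]=5
  step 7: row=5, L[5]='s', prepend. Next row=LF[5]=10
  step 8: row=10, L[10]='s', prepend. Next row=LF[10]=11
  step 9: row=11, L[11]='e', prepend. Next row=LF[11]=7
  step 10: row=7, L[7]='n', prepend. Next row=LF[7]=8
  step 11: row=8, L[8]='n', prepend. Next row=LF[8]=9
  step 12: row=9, L[9]='e', prepend. Next row=LF[9]=6
  step 13: row=6, L[6]='t', prepend. Next row=LF[6]=12
Reversed output: tennesseeGIR$

Answer: tennesseeGIR$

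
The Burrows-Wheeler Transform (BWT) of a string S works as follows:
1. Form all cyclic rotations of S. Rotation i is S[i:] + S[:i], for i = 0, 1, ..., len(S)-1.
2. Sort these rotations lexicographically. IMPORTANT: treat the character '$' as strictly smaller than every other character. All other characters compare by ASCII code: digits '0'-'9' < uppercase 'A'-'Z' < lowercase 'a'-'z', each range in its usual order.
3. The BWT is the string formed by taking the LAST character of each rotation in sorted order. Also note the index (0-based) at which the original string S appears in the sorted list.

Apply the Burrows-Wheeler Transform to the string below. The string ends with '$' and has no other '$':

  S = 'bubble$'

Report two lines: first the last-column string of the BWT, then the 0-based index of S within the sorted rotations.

Answer: eub$lbb
3

Derivation:
All 7 rotations (rotation i = S[i:]+S[:i]):
  rot[0] = bubble$
  rot[1] = ubble$b
  rot[2] = bble$bu
  rot[3] = ble$bub
  rot[4] = le$bubb
  rot[5] = e$bubbl
  rot[6] = $bubble
Sorted (with $ < everything):
  sorted[0] = $bubble  (last char: 'e')
  sorted[1] = bble$bu  (last char: 'u')
  sorted[2] = ble$bub  (last char: 'b')
  sorted[3] = bubble$  (last char: '$')
  sorted[4] = e$bubbl  (last char: 'l')
  sorted[5] = le$bubb  (last char: 'b')
  sorted[6] = ubble$b  (last char: 'b')
Last column: eub$lbb
Original string S is at sorted index 3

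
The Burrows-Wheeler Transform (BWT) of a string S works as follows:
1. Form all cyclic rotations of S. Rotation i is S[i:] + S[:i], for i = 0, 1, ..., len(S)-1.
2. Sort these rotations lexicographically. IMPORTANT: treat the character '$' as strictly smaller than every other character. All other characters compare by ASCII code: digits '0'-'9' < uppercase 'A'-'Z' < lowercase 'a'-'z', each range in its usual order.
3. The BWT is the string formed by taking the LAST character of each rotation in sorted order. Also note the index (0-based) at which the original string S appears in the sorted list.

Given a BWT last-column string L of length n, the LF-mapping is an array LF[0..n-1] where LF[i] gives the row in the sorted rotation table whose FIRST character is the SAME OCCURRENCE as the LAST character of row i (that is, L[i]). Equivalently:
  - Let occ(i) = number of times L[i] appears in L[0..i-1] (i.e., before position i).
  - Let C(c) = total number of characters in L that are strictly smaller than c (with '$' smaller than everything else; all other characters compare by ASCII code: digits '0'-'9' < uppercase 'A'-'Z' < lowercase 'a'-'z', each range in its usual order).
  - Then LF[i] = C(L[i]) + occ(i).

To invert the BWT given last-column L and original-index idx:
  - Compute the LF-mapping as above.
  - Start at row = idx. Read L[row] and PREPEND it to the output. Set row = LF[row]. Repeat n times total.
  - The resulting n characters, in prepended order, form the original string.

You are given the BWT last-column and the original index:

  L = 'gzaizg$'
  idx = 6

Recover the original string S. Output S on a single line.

LF mapping: 2 5 1 4 6 3 0
Walk LF starting at row 6, prepending L[row]:
  step 1: row=6, L[6]='$', prepend. Next row=LF[6]=0
  step 2: row=0, L[0]='g', prepend. Next row=LF[0]=2
  step 3: row=2, L[2]='a', prepend. Next row=LF[2]=1
  step 4: row=1, L[1]='z', prepend. Next row=LF[1]=5
  step 5: row=5, L[5]='g', prepend. Next row=LF[5]=3
  step 6: row=3, L[3]='i', prepend. Next row=LF[3]=4
  step 7: row=4, L[4]='z', prepend. Next row=LF[4]=6
Reversed output: zigzag$

Answer: zigzag$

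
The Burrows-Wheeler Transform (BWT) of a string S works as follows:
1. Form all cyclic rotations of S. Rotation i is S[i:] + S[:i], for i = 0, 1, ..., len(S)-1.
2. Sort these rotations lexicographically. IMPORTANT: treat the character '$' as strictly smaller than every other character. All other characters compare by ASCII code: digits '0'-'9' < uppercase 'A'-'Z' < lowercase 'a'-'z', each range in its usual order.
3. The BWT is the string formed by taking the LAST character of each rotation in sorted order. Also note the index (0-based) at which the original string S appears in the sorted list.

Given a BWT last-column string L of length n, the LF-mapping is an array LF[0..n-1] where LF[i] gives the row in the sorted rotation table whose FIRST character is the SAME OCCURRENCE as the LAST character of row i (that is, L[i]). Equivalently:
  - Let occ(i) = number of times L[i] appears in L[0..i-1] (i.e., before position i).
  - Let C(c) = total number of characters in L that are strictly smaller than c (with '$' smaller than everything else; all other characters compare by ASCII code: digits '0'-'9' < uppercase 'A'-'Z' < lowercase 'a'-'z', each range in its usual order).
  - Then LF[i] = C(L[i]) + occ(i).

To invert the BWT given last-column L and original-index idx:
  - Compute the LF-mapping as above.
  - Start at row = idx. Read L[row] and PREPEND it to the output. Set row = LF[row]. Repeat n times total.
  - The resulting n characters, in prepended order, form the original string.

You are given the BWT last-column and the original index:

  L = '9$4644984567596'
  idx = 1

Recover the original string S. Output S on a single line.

Answer: 44467864569959$

Derivation:
LF mapping: 12 0 1 7 2 3 13 11 4 5 8 10 6 14 9
Walk LF starting at row 1, prepending L[row]:
  step 1: row=1, L[1]='$', prepend. Next row=LF[1]=0
  step 2: row=0, L[0]='9', prepend. Next row=LF[0]=12
  step 3: row=12, L[12]='5', prepend. Next row=LF[12]=6
  step 4: row=6, L[6]='9', prepend. Next row=LF[6]=13
  step 5: row=13, L[13]='9', prepend. Next row=LF[13]=14
  step 6: row=14, L[14]='6', prepend. Next row=LF[14]=9
  step 7: row=9, L[9]='5', prepend. Next row=LF[9]=5
  step 8: row=5, L[5]='4', prepend. Next row=LF[5]=3
  step 9: row=3, L[3]='6', prepend. Next row=LF[3]=7
  step 10: row=7, L[7]='8', prepend. Next row=LF[7]=11
  step 11: row=11, L[11]='7', prepend. Next row=LF[11]=10
  step 12: row=10, L[10]='6', prepend. Next row=LF[10]=8
  step 13: row=8, L[8]='4', prepend. Next row=LF[8]=4
  step 14: row=4, L[4]='4', prepend. Next row=LF[4]=2
  step 15: row=2, L[2]='4', prepend. Next row=LF[2]=1
Reversed output: 44467864569959$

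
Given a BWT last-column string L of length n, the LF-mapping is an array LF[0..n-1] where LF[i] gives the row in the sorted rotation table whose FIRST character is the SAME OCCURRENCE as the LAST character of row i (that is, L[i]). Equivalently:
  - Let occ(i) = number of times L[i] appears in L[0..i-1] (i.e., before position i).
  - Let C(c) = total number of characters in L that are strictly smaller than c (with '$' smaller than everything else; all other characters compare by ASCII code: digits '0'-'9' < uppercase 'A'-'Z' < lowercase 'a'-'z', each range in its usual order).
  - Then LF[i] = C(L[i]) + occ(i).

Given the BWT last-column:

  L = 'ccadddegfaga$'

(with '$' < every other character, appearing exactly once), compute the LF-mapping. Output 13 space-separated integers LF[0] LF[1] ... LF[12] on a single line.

Char counts: '$':1, 'a':3, 'c':2, 'd':3, 'e':1, 'f':1, 'g':2
C (first-col start): C('$')=0, C('a')=1, C('c')=4, C('d')=6, C('e')=9, C('f')=10, C('g')=11
L[0]='c': occ=0, LF[0]=C('c')+0=4+0=4
L[1]='c': occ=1, LF[1]=C('c')+1=4+1=5
L[2]='a': occ=0, LF[2]=C('a')+0=1+0=1
L[3]='d': occ=0, LF[3]=C('d')+0=6+0=6
L[4]='d': occ=1, LF[4]=C('d')+1=6+1=7
L[5]='d': occ=2, LF[5]=C('d')+2=6+2=8
L[6]='e': occ=0, LF[6]=C('e')+0=9+0=9
L[7]='g': occ=0, LF[7]=C('g')+0=11+0=11
L[8]='f': occ=0, LF[8]=C('f')+0=10+0=10
L[9]='a': occ=1, LF[9]=C('a')+1=1+1=2
L[10]='g': occ=1, LF[10]=C('g')+1=11+1=12
L[11]='a': occ=2, LF[11]=C('a')+2=1+2=3
L[12]='$': occ=0, LF[12]=C('$')+0=0+0=0

Answer: 4 5 1 6 7 8 9 11 10 2 12 3 0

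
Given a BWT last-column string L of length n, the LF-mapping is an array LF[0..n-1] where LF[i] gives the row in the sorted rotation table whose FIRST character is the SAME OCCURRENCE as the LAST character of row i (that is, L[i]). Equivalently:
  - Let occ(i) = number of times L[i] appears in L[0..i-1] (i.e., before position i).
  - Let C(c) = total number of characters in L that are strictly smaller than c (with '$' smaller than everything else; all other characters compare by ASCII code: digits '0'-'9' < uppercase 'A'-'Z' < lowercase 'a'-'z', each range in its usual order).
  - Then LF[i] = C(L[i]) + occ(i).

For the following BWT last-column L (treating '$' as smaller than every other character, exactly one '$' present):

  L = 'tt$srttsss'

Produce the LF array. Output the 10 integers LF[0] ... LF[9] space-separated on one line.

Answer: 6 7 0 2 1 8 9 3 4 5

Derivation:
Char counts: '$':1, 'r':1, 's':4, 't':4
C (first-col start): C('$')=0, C('r')=1, C('s')=2, C('t')=6
L[0]='t': occ=0, LF[0]=C('t')+0=6+0=6
L[1]='t': occ=1, LF[1]=C('t')+1=6+1=7
L[2]='$': occ=0, LF[2]=C('$')+0=0+0=0
L[3]='s': occ=0, LF[3]=C('s')+0=2+0=2
L[4]='r': occ=0, LF[4]=C('r')+0=1+0=1
L[5]='t': occ=2, LF[5]=C('t')+2=6+2=8
L[6]='t': occ=3, LF[6]=C('t')+3=6+3=9
L[7]='s': occ=1, LF[7]=C('s')+1=2+1=3
L[8]='s': occ=2, LF[8]=C('s')+2=2+2=4
L[9]='s': occ=3, LF[9]=C('s')+3=2+3=5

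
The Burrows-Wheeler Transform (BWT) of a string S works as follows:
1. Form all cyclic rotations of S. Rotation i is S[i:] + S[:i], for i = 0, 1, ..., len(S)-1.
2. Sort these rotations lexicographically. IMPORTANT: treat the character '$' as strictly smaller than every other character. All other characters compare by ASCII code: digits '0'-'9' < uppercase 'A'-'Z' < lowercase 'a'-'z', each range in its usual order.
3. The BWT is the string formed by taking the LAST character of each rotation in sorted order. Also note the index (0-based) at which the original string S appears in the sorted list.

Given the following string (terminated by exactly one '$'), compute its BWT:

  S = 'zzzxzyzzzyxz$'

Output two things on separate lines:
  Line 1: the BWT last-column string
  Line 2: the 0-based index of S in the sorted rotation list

All 13 rotations (rotation i = S[i:]+S[:i]):
  rot[0] = zzzxzyzzzyxz$
  rot[1] = zzxzyzzzyxz$z
  rot[2] = zxzyzzzyxz$zz
  rot[3] = xzyzzzyxz$zzz
  rot[4] = zyzzzyxz$zzzx
  rot[5] = yzzzyxz$zzzxz
  rot[6] = zzzyxz$zzzxzy
  rot[7] = zzyxz$zzzxzyz
  rot[8] = zyxz$zzzxzyzz
  rot[9] = yxz$zzzxzyzzz
  rot[10] = xz$zzzxzyzzzy
  rot[11] = z$zzzxzyzzzyx
  rot[12] = $zzzxzyzzzyxz
Sorted (with $ < everything):
  sorted[0] = $zzzxzyzzzyxz  (last char: 'z')
  sorted[1] = xz$zzzxzyzzzy  (last char: 'y')
  sorted[2] = xzyzzzyxz$zzz  (last char: 'z')
  sorted[3] = yxz$zzzxzyzzz  (last char: 'z')
  sorted[4] = yzzzyxz$zzzxz  (last char: 'z')
  sorted[5] = z$zzzxzyzzzyx  (last char: 'x')
  sorted[6] = zxzyzzzyxz$zz  (last char: 'z')
  sorted[7] = zyxz$zzzxzyzz  (last char: 'z')
  sorted[8] = zyzzzyxz$zzzx  (last char: 'x')
  sorted[9] = zzxzyzzzyxz$z  (last char: 'z')
  sorted[10] = zzyxz$zzzxzyz  (last char: 'z')
  sorted[11] = zzzxzyzzzyxz$  (last char: '$')
  sorted[12] = zzzyxz$zzzxzy  (last char: 'y')
Last column: zyzzzxzzxzz$y
Original string S is at sorted index 11

Answer: zyzzzxzzxzz$y
11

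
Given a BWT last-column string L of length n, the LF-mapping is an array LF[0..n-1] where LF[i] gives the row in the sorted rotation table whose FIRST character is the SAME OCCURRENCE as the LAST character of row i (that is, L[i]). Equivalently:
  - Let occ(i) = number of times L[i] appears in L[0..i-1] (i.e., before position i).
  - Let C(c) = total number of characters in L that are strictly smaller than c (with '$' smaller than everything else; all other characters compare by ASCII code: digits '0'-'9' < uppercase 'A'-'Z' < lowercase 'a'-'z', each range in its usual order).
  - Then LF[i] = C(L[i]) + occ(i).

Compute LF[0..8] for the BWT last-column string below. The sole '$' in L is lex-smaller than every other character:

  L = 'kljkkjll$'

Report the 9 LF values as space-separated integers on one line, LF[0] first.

Char counts: '$':1, 'j':2, 'k':3, 'l':3
C (first-col start): C('$')=0, C('j')=1, C('k')=3, C('l')=6
L[0]='k': occ=0, LF[0]=C('k')+0=3+0=3
L[1]='l': occ=0, LF[1]=C('l')+0=6+0=6
L[2]='j': occ=0, LF[2]=C('j')+0=1+0=1
L[3]='k': occ=1, LF[3]=C('k')+1=3+1=4
L[4]='k': occ=2, LF[4]=C('k')+2=3+2=5
L[5]='j': occ=1, LF[5]=C('j')+1=1+1=2
L[6]='l': occ=1, LF[6]=C('l')+1=6+1=7
L[7]='l': occ=2, LF[7]=C('l')+2=6+2=8
L[8]='$': occ=0, LF[8]=C('$')+0=0+0=0

Answer: 3 6 1 4 5 2 7 8 0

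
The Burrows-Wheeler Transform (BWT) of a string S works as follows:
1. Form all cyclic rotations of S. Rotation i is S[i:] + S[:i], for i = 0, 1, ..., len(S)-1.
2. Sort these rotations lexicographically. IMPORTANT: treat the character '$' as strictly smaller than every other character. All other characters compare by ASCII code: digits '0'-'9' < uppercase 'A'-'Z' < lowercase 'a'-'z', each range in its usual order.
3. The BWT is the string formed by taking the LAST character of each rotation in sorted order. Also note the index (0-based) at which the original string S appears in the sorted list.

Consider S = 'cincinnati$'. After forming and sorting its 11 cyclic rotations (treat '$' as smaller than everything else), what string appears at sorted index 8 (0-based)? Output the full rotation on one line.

Answer: ncinnati$ci

Derivation:
All 11 rotations (rotation i = S[i:]+S[:i]):
  rot[0] = cincinnati$
  rot[1] = incinnati$c
  rot[2] = ncinnati$ci
  rot[3] = cinnati$cin
  rot[4] = innati$cinc
  rot[5] = nnati$cinci
  rot[6] = nati$cincin
  rot[7] = ati$cincinn
  rot[8] = ti$cincinna
  rot[9] = i$cincinnat
  rot[10] = $cincinnati
Sorted (with $ < everything):
  sorted[0] = $cincinnati
  sorted[1] = ati$cincinn
  sorted[2] = cincinnati$
  sorted[3] = cinnati$cin
  sorted[4] = i$cincinnat
  sorted[5] = incinnati$c
  sorted[6] = innati$cinc
  sorted[7] = nati$cincin
  sorted[8] = ncinnati$ci
  sorted[9] = nnati$cinci
  sorted[10] = ti$cincinna
sorted[8] = ncinnati$ci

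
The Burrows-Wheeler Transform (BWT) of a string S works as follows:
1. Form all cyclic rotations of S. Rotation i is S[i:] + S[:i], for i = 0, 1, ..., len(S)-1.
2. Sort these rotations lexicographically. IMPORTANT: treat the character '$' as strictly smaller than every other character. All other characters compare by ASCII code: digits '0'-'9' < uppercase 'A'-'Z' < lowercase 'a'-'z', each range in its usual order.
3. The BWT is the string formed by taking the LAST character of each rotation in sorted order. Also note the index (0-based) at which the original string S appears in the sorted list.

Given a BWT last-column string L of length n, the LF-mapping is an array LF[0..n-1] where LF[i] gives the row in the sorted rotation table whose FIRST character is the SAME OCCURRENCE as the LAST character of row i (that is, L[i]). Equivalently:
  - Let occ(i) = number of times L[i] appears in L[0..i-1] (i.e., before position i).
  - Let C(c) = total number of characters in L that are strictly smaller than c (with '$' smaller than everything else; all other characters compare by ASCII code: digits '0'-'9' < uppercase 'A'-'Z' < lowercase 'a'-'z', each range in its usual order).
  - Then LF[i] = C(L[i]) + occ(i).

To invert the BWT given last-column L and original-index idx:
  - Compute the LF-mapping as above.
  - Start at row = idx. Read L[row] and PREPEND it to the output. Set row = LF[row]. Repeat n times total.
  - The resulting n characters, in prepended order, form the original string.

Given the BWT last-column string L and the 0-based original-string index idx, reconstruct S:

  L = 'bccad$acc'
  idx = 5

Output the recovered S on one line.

LF mapping: 3 4 5 1 8 0 2 6 7
Walk LF starting at row 5, prepending L[row]:
  step 1: row=5, L[5]='$', prepend. Next row=LF[5]=0
  step 2: row=0, L[0]='b', prepend. Next row=LF[0]=3
  step 3: row=3, L[3]='a', prepend. Next row=LF[3]=1
  step 4: row=1, L[1]='c', prepend. Next row=LF[1]=4
  step 5: row=4, L[4]='d', prepend. Next row=LF[4]=8
  step 6: row=8, L[8]='c', prepend. Next row=LF[8]=7
  step 7: row=7, L[7]='c', prepend. Next row=LF[7]=6
  step 8: row=6, L[6]='a', prepend. Next row=LF[6]=2
  step 9: row=2, L[2]='c', prepend. Next row=LF[2]=5
Reversed output: caccdcab$

Answer: caccdcab$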